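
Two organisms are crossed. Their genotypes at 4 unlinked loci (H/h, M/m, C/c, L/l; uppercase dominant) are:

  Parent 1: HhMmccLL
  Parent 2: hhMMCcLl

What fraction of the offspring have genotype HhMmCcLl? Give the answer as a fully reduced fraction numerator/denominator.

HhMmccLL gametes: HMcL×4, HmcL×4, hMcL×4, hmcL×4
hhMMCcLl gametes: hMCL×4, hMCl×4, hMcL×4, hMcl×4
HhMmccLL×hhMMCcLl grid (16·16=256): HhMMCcLL=16 HhMMCcLl=16 HhMMccLL=16 HhMMccLl=16 HhMmCcLL=16 HhMmCcLl=16 HhMmccLL=16 HhMmccLl=16 hhMMCcLL=16 hhMMCcLl=16 hhMMccLL=16 hhMMccLl=16 hhMmCcLL=16 hhMmCcLl=16 hhMmccLL=16 hhMmccLl=16
HhMmCcLl hits 16/256; gcd=16; 16÷16/256÷16 = 1/16

P(HhMmCcLl) = 1/16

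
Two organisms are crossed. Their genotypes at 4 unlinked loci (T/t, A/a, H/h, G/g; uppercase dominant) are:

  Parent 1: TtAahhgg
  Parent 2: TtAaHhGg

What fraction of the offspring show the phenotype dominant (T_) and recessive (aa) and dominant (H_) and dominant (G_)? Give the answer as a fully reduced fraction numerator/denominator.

TtAahhgg gametes: TAhg×4, Tahg×4, tAhg×4, tahg×4
TtAaHhGg gametes: TAHG×1, TAHg×1, TAhG×1, TAhg×1, TaHG×1, TaHg×1, TahG×1, Tahg×1, tAHG×1, tAHg×1, tAhG×1, tAhg×1, taHG×1, taHg×1, tahG×1, tahg×1
TtAahhgg×TtAaHhGg grid (16·16=256): TTAAHhGg=4 TTAAHhgg=4 TTAAhhGg=4 TTAAhhgg=4 TTAaHhGg=8 TTAaHhgg=8 TTAahhGg=8 TTAahhgg=8 TTaaHhGg=4 TTaaHhgg=4 TTaahhGg=4 TTaahhgg=4 TtAAHhGg=8 TtAAHhgg=8 TtAAhhGg=8 TtAAhhgg=8 TtAaHhGg=16 TtAaHhgg=16 TtAahhGg=16 TtAahhgg=16 TtaaHhGg=8 TtaaHhgg=8 TtaahhGg=8 Ttaahhgg=8 ttAAHhGg=4 ttAAHhgg=4 ttAAhhGg=4 ttAAhhgg=4 ttAaHhGg=8 ttAaHhgg=8 ttAahhGg=8 ttAahhgg=8 ttaaHhGg=4 ttaaHhgg=4 ttaahhGg=4 ttaahhgg=4
T_ aa H_ G_ hits 12/256; gcd=4; 12÷4/256÷4 = 3/64

P(T_ aa H_ G_) = 3/64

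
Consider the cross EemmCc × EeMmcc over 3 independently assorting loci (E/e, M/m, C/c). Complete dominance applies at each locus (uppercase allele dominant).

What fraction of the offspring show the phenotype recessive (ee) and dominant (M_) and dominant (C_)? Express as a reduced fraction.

P(ee M_ C_) = 1/16

EemmCc gametes: EmC×2, Emc×2, emC×2, emc×2
EeMmcc gametes: EMc×2, Emc×2, eMc×2, emc×2
EemmCc×EeMmcc grid (8·8=64): EEMmCc=4 EEMmcc=4 EEmmCc=4 EEmmcc=4 EeMmCc=8 EeMmcc=8 EemmCc=8 Eemmcc=8 eeMmCc=4 eeMmcc=4 eemmCc=4 eemmcc=4
ee M_ C_ hits 4/64; gcd=4; 4÷4/64÷4 = 1/16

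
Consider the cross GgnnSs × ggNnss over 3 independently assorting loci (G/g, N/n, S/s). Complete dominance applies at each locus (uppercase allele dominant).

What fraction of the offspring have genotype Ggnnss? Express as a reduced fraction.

P(Ggnnss) = 1/8

GgnnSs gametes: GnS×2, Gns×2, gnS×2, gns×2
ggNnss gametes: gNs×4, gns×4
GgnnSs×ggNnss grid (8·8=64): GgNnSs=8 GgNnss=8 GgnnSs=8 Ggnnss=8 ggNnSs=8 ggNnss=8 ggnnSs=8 ggnnss=8
Ggnnss hits 8/64; gcd=8; 8÷8/64÷8 = 1/8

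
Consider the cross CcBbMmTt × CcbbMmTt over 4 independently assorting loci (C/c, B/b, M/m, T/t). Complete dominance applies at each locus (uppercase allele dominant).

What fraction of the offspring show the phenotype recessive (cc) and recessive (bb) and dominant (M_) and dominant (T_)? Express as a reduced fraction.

P(cc bb M_ T_) = 9/128

CcBbMmTt gametes: CBMT×1, CBMt×1, CBmT×1, CBmt×1, CbMT×1, CbMt×1, CbmT×1, Cbmt×1, cBMT×1, cBMt×1, cBmT×1, cBmt×1, cbMT×1, cbMt×1, cbmT×1, cbmt×1
CcbbMmTt gametes: CbMT×2, CbMt×2, CbmT×2, Cbmt×2, cbMT×2, cbMt×2, cbmT×2, cbmt×2
CcBbMmTt×CcbbMmTt grid (16·16=256): CCBbMMTT=2 CCBbMMTt=4 CCBbMMtt=2 CCBbMmTT=4 CCBbMmTt=8 CCBbMmtt=4 CCBbmmTT=2 CCBbmmTt=4 CCBbmmtt=2 CCbbMMTT=2 CCbbMMTt=4 CCbbMMtt=2 CCbbMmTT=4 CCbbMmTt=8 CCbbMmtt=4 CCbbmmTT=2 CCbbmmTt=4 CCbbmmtt=2 CcBbMMTT=4 CcBbMMTt=8 CcBbMMtt=4 CcBbMmTT=8 CcBbMmTt=16 CcBbMmtt=8 CcBbmmTT=4 CcBbmmTt=8 CcBbmmtt=4 CcbbMMTT=4 CcbbMMTt=8 CcbbMMtt=4 CcbbMmTT=8 CcbbMmTt=16 CcbbMmtt=8 CcbbmmTT=4 CcbbmmTt=8 Ccbbmmtt=4 ccBbMMTT=2 ccBbMMTt=4 ccBbMMtt=2 ccBbMmTT=4 ccBbMmTt=8 ccBbMmtt=4 ccBbmmTT=2 ccBbmmTt=4 ccBbmmtt=2 ccbbMMTT=2 ccbbMMTt=4 ccbbMMtt=2 ccbbMmTT=4 ccbbMmTt=8 ccbbMmtt=4 ccbbmmTT=2 ccbbmmTt=4 ccbbmmtt=2
cc bb M_ T_ hits 18/256; gcd=2; 18÷2/256÷2 = 9/128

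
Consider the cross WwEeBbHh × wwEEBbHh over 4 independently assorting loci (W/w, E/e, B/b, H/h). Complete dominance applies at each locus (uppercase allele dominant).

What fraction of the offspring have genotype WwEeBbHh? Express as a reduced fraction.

WwEeBbHh gametes: WEBH×1, WEBh×1, WEbH×1, WEbh×1, WeBH×1, WeBh×1, WebH×1, Webh×1, wEBH×1, wEBh×1, wEbH×1, wEbh×1, weBH×1, weBh×1, webH×1, webh×1
wwEEBbHh gametes: wEBH×4, wEBh×4, wEbH×4, wEbh×4
WwEeBbHh×wwEEBbHh grid (16·16=256): WwEEBBHH=4 WwEEBBHh=8 WwEEBBhh=4 WwEEBbHH=8 WwEEBbHh=16 WwEEBbhh=8 WwEEbbHH=4 WwEEbbHh=8 WwEEbbhh=4 WwEeBBHH=4 WwEeBBHh=8 WwEeBBhh=4 WwEeBbHH=8 WwEeBbHh=16 WwEeBbhh=8 WwEebbHH=4 WwEebbHh=8 WwEebbhh=4 wwEEBBHH=4 wwEEBBHh=8 wwEEBBhh=4 wwEEBbHH=8 wwEEBbHh=16 wwEEBbhh=8 wwEEbbHH=4 wwEEbbHh=8 wwEEbbhh=4 wwEeBBHH=4 wwEeBBHh=8 wwEeBBhh=4 wwEeBbHH=8 wwEeBbHh=16 wwEeBbhh=8 wwEebbHH=4 wwEebbHh=8 wwEebbhh=4
WwEeBbHh hits 16/256; gcd=16; 16÷16/256÷16 = 1/16

P(WwEeBbHh) = 1/16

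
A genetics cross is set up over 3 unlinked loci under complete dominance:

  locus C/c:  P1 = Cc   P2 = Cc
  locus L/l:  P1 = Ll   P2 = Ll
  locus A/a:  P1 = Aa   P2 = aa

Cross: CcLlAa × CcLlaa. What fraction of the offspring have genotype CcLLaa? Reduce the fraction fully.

P(CcLLaa) = 1/16

CcLlAa gametes: CLA×1, CLa×1, ClA×1, Cla×1, cLA×1, cLa×1, clA×1, cla×1
CcLlaa gametes: CLa×2, Cla×2, cLa×2, cla×2
CcLlAa×CcLlaa grid (8·8=64): CCLLAa=2 CCLLaa=2 CCLlAa=4 CCLlaa=4 CCllAa=2 CCllaa=2 CcLLAa=4 CcLLaa=4 CcLlAa=8 CcLlaa=8 CcllAa=4 Ccllaa=4 ccLLAa=2 ccLLaa=2 ccLlAa=4 ccLlaa=4 ccllAa=2 ccllaa=2
CcLLaa hits 4/64; gcd=4; 4÷4/64÷4 = 1/16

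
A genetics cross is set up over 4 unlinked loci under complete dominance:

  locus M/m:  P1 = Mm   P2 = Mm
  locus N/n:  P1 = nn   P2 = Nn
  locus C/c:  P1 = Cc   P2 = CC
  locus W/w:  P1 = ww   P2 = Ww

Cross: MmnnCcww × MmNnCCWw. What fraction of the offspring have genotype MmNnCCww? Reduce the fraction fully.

MmnnCcww gametes: MnCw×4, Mncw×4, mnCw×4, mncw×4
MmNnCCWw gametes: MNCW×2, MNCw×2, MnCW×2, MnCw×2, mNCW×2, mNCw×2, mnCW×2, mnCw×2
MmnnCcww×MmNnCCWw grid (16·16=256): MMNnCCWw=8 MMNnCCww=8 MMNnCcWw=8 MMNnCcww=8 MMnnCCWw=8 MMnnCCww=8 MMnnCcWw=8 MMnnCcww=8 MmNnCCWw=16 MmNnCCww=16 MmNnCcWw=16 MmNnCcww=16 MmnnCCWw=16 MmnnCCww=16 MmnnCcWw=16 MmnnCcww=16 mmNnCCWw=8 mmNnCCww=8 mmNnCcWw=8 mmNnCcww=8 mmnnCCWw=8 mmnnCCww=8 mmnnCcWw=8 mmnnCcww=8
MmNnCCww hits 16/256; gcd=16; 16÷16/256÷16 = 1/16

P(MmNnCCww) = 1/16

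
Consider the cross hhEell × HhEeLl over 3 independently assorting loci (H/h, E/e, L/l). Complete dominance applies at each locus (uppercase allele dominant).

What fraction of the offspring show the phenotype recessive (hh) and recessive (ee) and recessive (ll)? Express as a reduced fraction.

hhEell gametes: hEl×4, hel×4
HhEeLl gametes: HEL×1, HEl×1, HeL×1, Hel×1, hEL×1, hEl×1, heL×1, hel×1
hhEell×HhEeLl grid (8·8=64): HhEELl=4 HhEEll=4 HhEeLl=8 HhEell=8 HheeLl=4 Hheell=4 hhEELl=4 hhEEll=4 hhEeLl=8 hhEell=8 hheeLl=4 hheell=4
hh ee ll hits 4/64; gcd=4; 4÷4/64÷4 = 1/16

P(hh ee ll) = 1/16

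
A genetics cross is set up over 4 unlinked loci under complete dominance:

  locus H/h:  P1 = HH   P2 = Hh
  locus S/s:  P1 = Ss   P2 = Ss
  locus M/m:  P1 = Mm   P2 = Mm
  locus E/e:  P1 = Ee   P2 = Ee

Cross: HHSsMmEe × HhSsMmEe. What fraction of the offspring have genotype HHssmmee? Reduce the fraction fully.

HHSsMmEe gametes: HSME×2, HSMe×2, HSmE×2, HSme×2, HsME×2, HsMe×2, HsmE×2, Hsme×2
HhSsMmEe gametes: HSME×1, HSMe×1, HSmE×1, HSme×1, HsME×1, HsMe×1, HsmE×1, Hsme×1, hSME×1, hSMe×1, hSmE×1, hSme×1, hsME×1, hsMe×1, hsmE×1, hsme×1
HHSsMmEe×HhSsMmEe grid (16·16=256): HHSSMMEE=2 HHSSMMEe=4 HHSSMMee=2 HHSSMmEE=4 HHSSMmEe=8 HHSSMmee=4 HHSSmmEE=2 HHSSmmEe=4 HHSSmmee=2 HHSsMMEE=4 HHSsMMEe=8 HHSsMMee=4 HHSsMmEE=8 HHSsMmEe=16 HHSsMmee=8 HHSsmmEE=4 HHSsmmEe=8 HHSsmmee=4 HHssMMEE=2 HHssMMEe=4 HHssMMee=2 HHssMmEE=4 HHssMmEe=8 HHssMmee=4 HHssmmEE=2 HHssmmEe=4 HHssmmee=2 HhSSMMEE=2 HhSSMMEe=4 HhSSMMee=2 HhSSMmEE=4 HhSSMmEe=8 HhSSMmee=4 HhSSmmEE=2 HhSSmmEe=4 HhSSmmee=2 HhSsMMEE=4 HhSsMMEe=8 HhSsMMee=4 HhSsMmEE=8 HhSsMmEe=16 HhSsMmee=8 HhSsmmEE=4 HhSsmmEe=8 HhSsmmee=4 HhssMMEE=2 HhssMMEe=4 HhssMMee=2 HhssMmEE=4 HhssMmEe=8 HhssMmee=4 HhssmmEE=2 HhssmmEe=4 Hhssmmee=2
HHssmmee hits 2/256; gcd=2; 2÷2/256÷2 = 1/128

P(HHssmmee) = 1/128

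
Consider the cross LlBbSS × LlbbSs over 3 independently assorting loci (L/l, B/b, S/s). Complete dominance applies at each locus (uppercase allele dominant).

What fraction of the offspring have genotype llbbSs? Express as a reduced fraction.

P(llbbSs) = 1/16

LlBbSS gametes: LBS×2, LbS×2, lBS×2, lbS×2
LlbbSs gametes: LbS×2, Lbs×2, lbS×2, lbs×2
LlBbSS×LlbbSs grid (8·8=64): LLBbSS=4 LLBbSs=4 LLbbSS=4 LLbbSs=4 LlBbSS=8 LlBbSs=8 LlbbSS=8 LlbbSs=8 llBbSS=4 llBbSs=4 llbbSS=4 llbbSs=4
llbbSs hits 4/64; gcd=4; 4÷4/64÷4 = 1/16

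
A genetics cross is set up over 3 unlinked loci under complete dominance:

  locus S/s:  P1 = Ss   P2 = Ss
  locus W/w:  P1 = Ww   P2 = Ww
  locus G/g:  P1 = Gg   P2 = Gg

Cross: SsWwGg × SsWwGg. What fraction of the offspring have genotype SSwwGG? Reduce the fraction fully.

P(SSwwGG) = 1/64

SsWwGg gametes: SWG×1, SWg×1, SwG×1, Swg×1, sWG×1, sWg×1, swG×1, swg×1
SsWwGg gametes: SWG×1, SWg×1, SwG×1, Swg×1, sWG×1, sWg×1, swG×1, swg×1
SsWwGg×SsWwGg grid (8·8=64): SSWWGG=1 SSWWGg=2 SSWWgg=1 SSWwGG=2 SSWwGg=4 SSWwgg=2 SSwwGG=1 SSwwGg=2 SSwwgg=1 SsWWGG=2 SsWWGg=4 SsWWgg=2 SsWwGG=4 SsWwGg=8 SsWwgg=4 SswwGG=2 SswwGg=4 Sswwgg=2 ssWWGG=1 ssWWGg=2 ssWWgg=1 ssWwGG=2 ssWwGg=4 ssWwgg=2 sswwGG=1 sswwGg=2 sswwgg=1
SSwwGG hits 1/64; gcd=1; 1÷1/64÷1 = 1/64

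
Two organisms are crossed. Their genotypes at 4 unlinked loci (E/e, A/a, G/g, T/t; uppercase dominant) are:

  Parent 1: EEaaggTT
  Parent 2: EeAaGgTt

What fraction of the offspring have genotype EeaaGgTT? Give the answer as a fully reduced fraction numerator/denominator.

P(EeaaGgTT) = 1/16

EEaaggTT gametes: EagT×16
EeAaGgTt gametes: EAGT×1, EAGt×1, EAgT×1, EAgt×1, EaGT×1, EaGt×1, EagT×1, Eagt×1, eAGT×1, eAGt×1, eAgT×1, eAgt×1, eaGT×1, eaGt×1, eagT×1, eagt×1
EEaaggTT×EeAaGgTt grid (16·16=256): EEAaGgTT=16 EEAaGgTt=16 EEAaggTT=16 EEAaggTt=16 EEaaGgTT=16 EEaaGgTt=16 EEaaggTT=16 EEaaggTt=16 EeAaGgTT=16 EeAaGgTt=16 EeAaggTT=16 EeAaggTt=16 EeaaGgTT=16 EeaaGgTt=16 EeaaggTT=16 EeaaggTt=16
EeaaGgTT hits 16/256; gcd=16; 16÷16/256÷16 = 1/16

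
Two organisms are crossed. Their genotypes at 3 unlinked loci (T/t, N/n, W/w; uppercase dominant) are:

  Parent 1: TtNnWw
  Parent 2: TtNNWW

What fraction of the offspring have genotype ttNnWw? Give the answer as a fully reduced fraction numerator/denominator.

TtNnWw gametes: TNW×1, TNw×1, TnW×1, Tnw×1, tNW×1, tNw×1, tnW×1, tnw×1
TtNNWW gametes: TNW×4, tNW×4
TtNnWw×TtNNWW grid (8·8=64): TTNNWW=4 TTNNWw=4 TTNnWW=4 TTNnWw=4 TtNNWW=8 TtNNWw=8 TtNnWW=8 TtNnWw=8 ttNNWW=4 ttNNWw=4 ttNnWW=4 ttNnWw=4
ttNnWw hits 4/64; gcd=4; 4÷4/64÷4 = 1/16

P(ttNnWw) = 1/16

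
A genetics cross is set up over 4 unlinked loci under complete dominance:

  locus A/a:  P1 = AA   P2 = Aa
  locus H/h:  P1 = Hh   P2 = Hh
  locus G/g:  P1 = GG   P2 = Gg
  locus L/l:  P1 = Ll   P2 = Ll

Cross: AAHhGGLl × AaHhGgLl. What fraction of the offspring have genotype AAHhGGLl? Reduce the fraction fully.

AAHhGGLl gametes: AHGL×4, AHGl×4, AhGL×4, AhGl×4
AaHhGgLl gametes: AHGL×1, AHGl×1, AHgL×1, AHgl×1, AhGL×1, AhGl×1, AhgL×1, Ahgl×1, aHGL×1, aHGl×1, aHgL×1, aHgl×1, ahGL×1, ahGl×1, ahgL×1, ahgl×1
AAHhGGLl×AaHhGgLl grid (16·16=256): AAHHGGLL=4 AAHHGGLl=8 AAHHGGll=4 AAHHGgLL=4 AAHHGgLl=8 AAHHGgll=4 AAHhGGLL=8 AAHhGGLl=16 AAHhGGll=8 AAHhGgLL=8 AAHhGgLl=16 AAHhGgll=8 AAhhGGLL=4 AAhhGGLl=8 AAhhGGll=4 AAhhGgLL=4 AAhhGgLl=8 AAhhGgll=4 AaHHGGLL=4 AaHHGGLl=8 AaHHGGll=4 AaHHGgLL=4 AaHHGgLl=8 AaHHGgll=4 AaHhGGLL=8 AaHhGGLl=16 AaHhGGll=8 AaHhGgLL=8 AaHhGgLl=16 AaHhGgll=8 AahhGGLL=4 AahhGGLl=8 AahhGGll=4 AahhGgLL=4 AahhGgLl=8 AahhGgll=4
AAHhGGLl hits 16/256; gcd=16; 16÷16/256÷16 = 1/16

P(AAHhGGLl) = 1/16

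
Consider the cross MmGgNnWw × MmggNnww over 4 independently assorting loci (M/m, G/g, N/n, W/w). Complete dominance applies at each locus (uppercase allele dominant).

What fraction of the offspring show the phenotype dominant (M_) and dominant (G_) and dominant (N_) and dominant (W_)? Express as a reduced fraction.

P(M_ G_ N_ W_) = 9/64

MmGgNnWw gametes: MGNW×1, MGNw×1, MGnW×1, MGnw×1, MgNW×1, MgNw×1, MgnW×1, Mgnw×1, mGNW×1, mGNw×1, mGnW×1, mGnw×1, mgNW×1, mgNw×1, mgnW×1, mgnw×1
MmggNnww gametes: MgNw×4, Mgnw×4, mgNw×4, mgnw×4
MmGgNnWw×MmggNnww grid (16·16=256): MMGgNNWw=4 MMGgNNww=4 MMGgNnWw=8 MMGgNnww=8 MMGgnnWw=4 MMGgnnww=4 MMggNNWw=4 MMggNNww=4 MMggNnWw=8 MMggNnww=8 MMggnnWw=4 MMggnnww=4 MmGgNNWw=8 MmGgNNww=8 MmGgNnWw=16 MmGgNnww=16 MmGgnnWw=8 MmGgnnww=8 MmggNNWw=8 MmggNNww=8 MmggNnWw=16 MmggNnww=16 MmggnnWw=8 Mmggnnww=8 mmGgNNWw=4 mmGgNNww=4 mmGgNnWw=8 mmGgNnww=8 mmGgnnWw=4 mmGgnnww=4 mmggNNWw=4 mmggNNww=4 mmggNnWw=8 mmggNnww=8 mmggnnWw=4 mmggnnww=4
M_ G_ N_ W_ hits 36/256; gcd=4; 36÷4/256÷4 = 9/64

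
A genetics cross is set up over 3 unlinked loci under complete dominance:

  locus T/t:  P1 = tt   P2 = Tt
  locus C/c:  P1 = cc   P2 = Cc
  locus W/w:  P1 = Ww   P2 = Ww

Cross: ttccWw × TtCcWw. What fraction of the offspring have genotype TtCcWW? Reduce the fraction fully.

P(TtCcWW) = 1/16

ttccWw gametes: tcW×4, tcw×4
TtCcWw gametes: TCW×1, TCw×1, TcW×1, Tcw×1, tCW×1, tCw×1, tcW×1, tcw×1
ttccWw×TtCcWw grid (8·8=64): TtCcWW=4 TtCcWw=8 TtCcww=4 TtccWW=4 TtccWw=8 Ttccww=4 ttCcWW=4 ttCcWw=8 ttCcww=4 ttccWW=4 ttccWw=8 ttccww=4
TtCcWW hits 4/64; gcd=4; 4÷4/64÷4 = 1/16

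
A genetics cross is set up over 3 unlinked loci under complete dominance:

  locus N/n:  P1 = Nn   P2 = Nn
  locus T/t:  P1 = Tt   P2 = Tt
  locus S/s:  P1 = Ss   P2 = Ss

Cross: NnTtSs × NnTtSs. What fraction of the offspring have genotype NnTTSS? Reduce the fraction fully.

NnTtSs gametes: NTS×1, NTs×1, NtS×1, Nts×1, nTS×1, nTs×1, ntS×1, nts×1
NnTtSs gametes: NTS×1, NTs×1, NtS×1, Nts×1, nTS×1, nTs×1, ntS×1, nts×1
NnTtSs×NnTtSs grid (8·8=64): NNTTSS=1 NNTTSs=2 NNTTss=1 NNTtSS=2 NNTtSs=4 NNTtss=2 NNttSS=1 NNttSs=2 NNttss=1 NnTTSS=2 NnTTSs=4 NnTTss=2 NnTtSS=4 NnTtSs=8 NnTtss=4 NnttSS=2 NnttSs=4 Nnttss=2 nnTTSS=1 nnTTSs=2 nnTTss=1 nnTtSS=2 nnTtSs=4 nnTtss=2 nnttSS=1 nnttSs=2 nnttss=1
NnTTSS hits 2/64; gcd=2; 2÷2/64÷2 = 1/32

P(NnTTSS) = 1/32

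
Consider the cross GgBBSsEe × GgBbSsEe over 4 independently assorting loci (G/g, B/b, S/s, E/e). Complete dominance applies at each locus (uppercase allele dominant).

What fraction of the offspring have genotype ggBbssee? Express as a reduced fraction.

GgBBSsEe gametes: GBSE×2, GBSe×2, GBsE×2, GBse×2, gBSE×2, gBSe×2, gBsE×2, gBse×2
GgBbSsEe gametes: GBSE×1, GBSe×1, GBsE×1, GBse×1, GbSE×1, GbSe×1, GbsE×1, Gbse×1, gBSE×1, gBSe×1, gBsE×1, gBse×1, gbSE×1, gbSe×1, gbsE×1, gbse×1
GgBBSsEe×GgBbSsEe grid (16·16=256): GGBBSSEE=2 GGBBSSEe=4 GGBBSSee=2 GGBBSsEE=4 GGBBSsEe=8 GGBBSsee=4 GGBBssEE=2 GGBBssEe=4 GGBBssee=2 GGBbSSEE=2 GGBbSSEe=4 GGBbSSee=2 GGBbSsEE=4 GGBbSsEe=8 GGBbSsee=4 GGBbssEE=2 GGBbssEe=4 GGBbssee=2 GgBBSSEE=4 GgBBSSEe=8 GgBBSSee=4 GgBBSsEE=8 GgBBSsEe=16 GgBBSsee=8 GgBBssEE=4 GgBBssEe=8 GgBBssee=4 GgBbSSEE=4 GgBbSSEe=8 GgBbSSee=4 GgBbSsEE=8 GgBbSsEe=16 GgBbSsee=8 GgBbssEE=4 GgBbssEe=8 GgBbssee=4 ggBBSSEE=2 ggBBSSEe=4 ggBBSSee=2 ggBBSsEE=4 ggBBSsEe=8 ggBBSsee=4 ggBBssEE=2 ggBBssEe=4 ggBBssee=2 ggBbSSEE=2 ggBbSSEe=4 ggBbSSee=2 ggBbSsEE=4 ggBbSsEe=8 ggBbSsee=4 ggBbssEE=2 ggBbssEe=4 ggBbssee=2
ggBbssee hits 2/256; gcd=2; 2÷2/256÷2 = 1/128

P(ggBbssee) = 1/128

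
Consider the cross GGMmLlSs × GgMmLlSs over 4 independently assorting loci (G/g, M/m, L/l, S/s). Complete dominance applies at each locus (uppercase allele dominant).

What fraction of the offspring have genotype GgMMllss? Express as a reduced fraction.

P(GgMMllss) = 1/128

GGMmLlSs gametes: GMLS×2, GMLs×2, GMlS×2, GMls×2, GmLS×2, GmLs×2, GmlS×2, Gmls×2
GgMmLlSs gametes: GMLS×1, GMLs×1, GMlS×1, GMls×1, GmLS×1, GmLs×1, GmlS×1, Gmls×1, gMLS×1, gMLs×1, gMlS×1, gMls×1, gmLS×1, gmLs×1, gmlS×1, gmls×1
GGMmLlSs×GgMmLlSs grid (16·16=256): GGMMLLSS=2 GGMMLLSs=4 GGMMLLss=2 GGMMLlSS=4 GGMMLlSs=8 GGMMLlss=4 GGMMllSS=2 GGMMllSs=4 GGMMllss=2 GGMmLLSS=4 GGMmLLSs=8 GGMmLLss=4 GGMmLlSS=8 GGMmLlSs=16 GGMmLlss=8 GGMmllSS=4 GGMmllSs=8 GGMmllss=4 GGmmLLSS=2 GGmmLLSs=4 GGmmLLss=2 GGmmLlSS=4 GGmmLlSs=8 GGmmLlss=4 GGmmllSS=2 GGmmllSs=4 GGmmllss=2 GgMMLLSS=2 GgMMLLSs=4 GgMMLLss=2 GgMMLlSS=4 GgMMLlSs=8 GgMMLlss=4 GgMMllSS=2 GgMMllSs=4 GgMMllss=2 GgMmLLSS=4 GgMmLLSs=8 GgMmLLss=4 GgMmLlSS=8 GgMmLlSs=16 GgMmLlss=8 GgMmllSS=4 GgMmllSs=8 GgMmllss=4 GgmmLLSS=2 GgmmLLSs=4 GgmmLLss=2 GgmmLlSS=4 GgmmLlSs=8 GgmmLlss=4 GgmmllSS=2 GgmmllSs=4 Ggmmllss=2
GgMMllss hits 2/256; gcd=2; 2÷2/256÷2 = 1/128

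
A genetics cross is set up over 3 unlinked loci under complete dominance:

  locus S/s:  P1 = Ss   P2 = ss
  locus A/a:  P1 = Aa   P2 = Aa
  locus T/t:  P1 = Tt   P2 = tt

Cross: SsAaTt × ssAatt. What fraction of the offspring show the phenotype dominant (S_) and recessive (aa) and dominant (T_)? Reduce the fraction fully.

P(S_ aa T_) = 1/16

SsAaTt gametes: SAT×1, SAt×1, SaT×1, Sat×1, sAT×1, sAt×1, saT×1, sat×1
ssAatt gametes: sAt×4, sat×4
SsAaTt×ssAatt grid (8·8=64): SsAATt=4 SsAAtt=4 SsAaTt=8 SsAatt=8 SsaaTt=4 Ssaatt=4 ssAATt=4 ssAAtt=4 ssAaTt=8 ssAatt=8 ssaaTt=4 ssaatt=4
S_ aa T_ hits 4/64; gcd=4; 4÷4/64÷4 = 1/16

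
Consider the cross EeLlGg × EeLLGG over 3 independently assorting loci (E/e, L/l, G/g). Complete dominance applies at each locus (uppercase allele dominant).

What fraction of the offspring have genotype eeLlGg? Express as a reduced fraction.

EeLlGg gametes: ELG×1, ELg×1, ElG×1, Elg×1, eLG×1, eLg×1, elG×1, elg×1
EeLLGG gametes: ELG×4, eLG×4
EeLlGg×EeLLGG grid (8·8=64): EELLGG=4 EELLGg=4 EELlGG=4 EELlGg=4 EeLLGG=8 EeLLGg=8 EeLlGG=8 EeLlGg=8 eeLLGG=4 eeLLGg=4 eeLlGG=4 eeLlGg=4
eeLlGg hits 4/64; gcd=4; 4÷4/64÷4 = 1/16

P(eeLlGg) = 1/16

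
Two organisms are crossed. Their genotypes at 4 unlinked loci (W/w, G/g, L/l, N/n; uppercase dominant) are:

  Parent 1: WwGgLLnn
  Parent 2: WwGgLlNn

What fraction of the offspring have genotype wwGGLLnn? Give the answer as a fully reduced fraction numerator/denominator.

WwGgLLnn gametes: WGLn×4, WgLn×4, wGLn×4, wgLn×4
WwGgLlNn gametes: WGLN×1, WGLn×1, WGlN×1, WGln×1, WgLN×1, WgLn×1, WglN×1, Wgln×1, wGLN×1, wGLn×1, wGlN×1, wGln×1, wgLN×1, wgLn×1, wglN×1, wgln×1
WwGgLLnn×WwGgLlNn grid (16·16=256): WWGGLLNn=4 WWGGLLnn=4 WWGGLlNn=4 WWGGLlnn=4 WWGgLLNn=8 WWGgLLnn=8 WWGgLlNn=8 WWGgLlnn=8 WWggLLNn=4 WWggLLnn=4 WWggLlNn=4 WWggLlnn=4 WwGGLLNn=8 WwGGLLnn=8 WwGGLlNn=8 WwGGLlnn=8 WwGgLLNn=16 WwGgLLnn=16 WwGgLlNn=16 WwGgLlnn=16 WwggLLNn=8 WwggLLnn=8 WwggLlNn=8 WwggLlnn=8 wwGGLLNn=4 wwGGLLnn=4 wwGGLlNn=4 wwGGLlnn=4 wwGgLLNn=8 wwGgLLnn=8 wwGgLlNn=8 wwGgLlnn=8 wwggLLNn=4 wwggLLnn=4 wwggLlNn=4 wwggLlnn=4
wwGGLLnn hits 4/256; gcd=4; 4÷4/256÷4 = 1/64

P(wwGGLLnn) = 1/64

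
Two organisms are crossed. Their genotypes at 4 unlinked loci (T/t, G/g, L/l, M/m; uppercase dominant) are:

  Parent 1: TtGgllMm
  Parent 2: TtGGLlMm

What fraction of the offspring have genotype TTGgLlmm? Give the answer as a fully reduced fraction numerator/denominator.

TtGgllMm gametes: TGlM×2, TGlm×2, TglM×2, Tglm×2, tGlM×2, tGlm×2, tglM×2, tglm×2
TtGGLlMm gametes: TGLM×2, TGLm×2, TGlM×2, TGlm×2, tGLM×2, tGLm×2, tGlM×2, tGlm×2
TtGgllMm×TtGGLlMm grid (16·16=256): TTGGLlMM=4 TTGGLlMm=8 TTGGLlmm=4 TTGGllMM=4 TTGGllMm=8 TTGGllmm=4 TTGgLlMM=4 TTGgLlMm=8 TTGgLlmm=4 TTGgllMM=4 TTGgllMm=8 TTGgllmm=4 TtGGLlMM=8 TtGGLlMm=16 TtGGLlmm=8 TtGGllMM=8 TtGGllMm=16 TtGGllmm=8 TtGgLlMM=8 TtGgLlMm=16 TtGgLlmm=8 TtGgllMM=8 TtGgllMm=16 TtGgllmm=8 ttGGLlMM=4 ttGGLlMm=8 ttGGLlmm=4 ttGGllMM=4 ttGGllMm=8 ttGGllmm=4 ttGgLlMM=4 ttGgLlMm=8 ttGgLlmm=4 ttGgllMM=4 ttGgllMm=8 ttGgllmm=4
TTGgLlmm hits 4/256; gcd=4; 4÷4/256÷4 = 1/64

P(TTGgLlmm) = 1/64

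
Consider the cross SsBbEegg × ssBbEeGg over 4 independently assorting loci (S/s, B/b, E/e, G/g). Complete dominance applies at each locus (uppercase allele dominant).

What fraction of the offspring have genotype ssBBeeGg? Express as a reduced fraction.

SsBbEegg gametes: SBEg×2, SBeg×2, SbEg×2, Sbeg×2, sBEg×2, sBeg×2, sbEg×2, sbeg×2
ssBbEeGg gametes: sBEG×2, sBEg×2, sBeG×2, sBeg×2, sbEG×2, sbEg×2, sbeG×2, sbeg×2
SsBbEegg×ssBbEeGg grid (16·16=256): SsBBEEGg=4 SsBBEEgg=4 SsBBEeGg=8 SsBBEegg=8 SsBBeeGg=4 SsBBeegg=4 SsBbEEGg=8 SsBbEEgg=8 SsBbEeGg=16 SsBbEegg=16 SsBbeeGg=8 SsBbeegg=8 SsbbEEGg=4 SsbbEEgg=4 SsbbEeGg=8 SsbbEegg=8 SsbbeeGg=4 Ssbbeegg=4 ssBBEEGg=4 ssBBEEgg=4 ssBBEeGg=8 ssBBEegg=8 ssBBeeGg=4 ssBBeegg=4 ssBbEEGg=8 ssBbEEgg=8 ssBbEeGg=16 ssBbEegg=16 ssBbeeGg=8 ssBbeegg=8 ssbbEEGg=4 ssbbEEgg=4 ssbbEeGg=8 ssbbEegg=8 ssbbeeGg=4 ssbbeegg=4
ssBBeeGg hits 4/256; gcd=4; 4÷4/256÷4 = 1/64

P(ssBBeeGg) = 1/64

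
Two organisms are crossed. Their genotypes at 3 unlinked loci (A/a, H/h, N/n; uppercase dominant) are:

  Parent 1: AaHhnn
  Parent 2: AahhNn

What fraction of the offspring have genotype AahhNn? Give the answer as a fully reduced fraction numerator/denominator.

P(AahhNn) = 1/8

AaHhnn gametes: AHn×2, Ahn×2, aHn×2, ahn×2
AahhNn gametes: AhN×2, Ahn×2, ahN×2, ahn×2
AaHhnn×AahhNn grid (8·8=64): AAHhNn=4 AAHhnn=4 AAhhNn=4 AAhhnn=4 AaHhNn=8 AaHhnn=8 AahhNn=8 Aahhnn=8 aaHhNn=4 aaHhnn=4 aahhNn=4 aahhnn=4
AahhNn hits 8/64; gcd=8; 8÷8/64÷8 = 1/8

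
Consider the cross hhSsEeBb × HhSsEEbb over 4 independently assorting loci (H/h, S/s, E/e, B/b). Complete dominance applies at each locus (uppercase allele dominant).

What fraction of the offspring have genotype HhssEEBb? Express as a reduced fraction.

P(HhssEEBb) = 1/32

hhSsEeBb gametes: hSEB×2, hSEb×2, hSeB×2, hSeb×2, hsEB×2, hsEb×2, hseB×2, hseb×2
HhSsEEbb gametes: HSEb×4, HsEb×4, hSEb×4, hsEb×4
hhSsEeBb×HhSsEEbb grid (16·16=256): HhSSEEBb=8 HhSSEEbb=8 HhSSEeBb=8 HhSSEebb=8 HhSsEEBb=16 HhSsEEbb=16 HhSsEeBb=16 HhSsEebb=16 HhssEEBb=8 HhssEEbb=8 HhssEeBb=8 HhssEebb=8 hhSSEEBb=8 hhSSEEbb=8 hhSSEeBb=8 hhSSEebb=8 hhSsEEBb=16 hhSsEEbb=16 hhSsEeBb=16 hhSsEebb=16 hhssEEBb=8 hhssEEbb=8 hhssEeBb=8 hhssEebb=8
HhssEEBb hits 8/256; gcd=8; 8÷8/256÷8 = 1/32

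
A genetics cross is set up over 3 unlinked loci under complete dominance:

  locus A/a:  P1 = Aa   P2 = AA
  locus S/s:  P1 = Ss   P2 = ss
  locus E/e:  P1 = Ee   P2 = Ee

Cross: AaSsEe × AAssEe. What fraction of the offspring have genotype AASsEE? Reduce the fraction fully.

P(AASsEE) = 1/16

AaSsEe gametes: ASE×1, ASe×1, AsE×1, Ase×1, aSE×1, aSe×1, asE×1, ase×1
AAssEe gametes: AsE×4, Ase×4
AaSsEe×AAssEe grid (8·8=64): AASsEE=4 AASsEe=8 AASsee=4 AAssEE=4 AAssEe=8 AAssee=4 AaSsEE=4 AaSsEe=8 AaSsee=4 AassEE=4 AassEe=8 Aassee=4
AASsEE hits 4/64; gcd=4; 4÷4/64÷4 = 1/16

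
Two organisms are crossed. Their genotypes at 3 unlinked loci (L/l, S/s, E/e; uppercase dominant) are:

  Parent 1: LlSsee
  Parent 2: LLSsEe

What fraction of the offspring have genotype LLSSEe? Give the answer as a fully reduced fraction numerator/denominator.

P(LLSSEe) = 1/16

LlSsee gametes: LSe×2, Lse×2, lSe×2, lse×2
LLSsEe gametes: LSE×2, LSe×2, LsE×2, Lse×2
LlSsee×LLSsEe grid (8·8=64): LLSSEe=4 LLSSee=4 LLSsEe=8 LLSsee=8 LLssEe=4 LLssee=4 LlSSEe=4 LlSSee=4 LlSsEe=8 LlSsee=8 LlssEe=4 Llssee=4
LLSSEe hits 4/64; gcd=4; 4÷4/64÷4 = 1/16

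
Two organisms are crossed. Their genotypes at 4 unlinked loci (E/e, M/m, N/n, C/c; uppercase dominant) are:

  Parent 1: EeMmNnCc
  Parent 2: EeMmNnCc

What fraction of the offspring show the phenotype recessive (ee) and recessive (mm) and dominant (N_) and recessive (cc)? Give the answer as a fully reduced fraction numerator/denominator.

P(ee mm N_ cc) = 3/256

EeMmNnCc gametes: EMNC×1, EMNc×1, EMnC×1, EMnc×1, EmNC×1, EmNc×1, EmnC×1, Emnc×1, eMNC×1, eMNc×1, eMnC×1, eMnc×1, emNC×1, emNc×1, emnC×1, emnc×1
EeMmNnCc gametes: EMNC×1, EMNc×1, EMnC×1, EMnc×1, EmNC×1, EmNc×1, EmnC×1, Emnc×1, eMNC×1, eMNc×1, eMnC×1, eMnc×1, emNC×1, emNc×1, emnC×1, emnc×1
EeMmNnCc×EeMmNnCc grid (16·16=256): EEMMNNCC=1 EEMMNNCc=2 EEMMNNcc=1 EEMMNnCC=2 EEMMNnCc=4 EEMMNncc=2 EEMMnnCC=1 EEMMnnCc=2 EEMMnncc=1 EEMmNNCC=2 EEMmNNCc=4 EEMmNNcc=2 EEMmNnCC=4 EEMmNnCc=8 EEMmNncc=4 EEMmnnCC=2 EEMmnnCc=4 EEMmnncc=2 EEmmNNCC=1 EEmmNNCc=2 EEmmNNcc=1 EEmmNnCC=2 EEmmNnCc=4 EEmmNncc=2 EEmmnnCC=1 EEmmnnCc=2 EEmmnncc=1 EeMMNNCC=2 EeMMNNCc=4 EeMMNNcc=2 EeMMNnCC=4 EeMMNnCc=8 EeMMNncc=4 EeMMnnCC=2 EeMMnnCc=4 EeMMnncc=2 EeMmNNCC=4 EeMmNNCc=8 EeMmNNcc=4 EeMmNnCC=8 EeMmNnCc=16 EeMmNncc=8 EeMmnnCC=4 EeMmnnCc=8 EeMmnncc=4 EemmNNCC=2 EemmNNCc=4 EemmNNcc=2 EemmNnCC=4 EemmNnCc=8 EemmNncc=4 EemmnnCC=2 EemmnnCc=4 Eemmnncc=2 eeMMNNCC=1 eeMMNNCc=2 eeMMNNcc=1 eeMMNnCC=2 eeMMNnCc=4 eeMMNncc=2 eeMMnnCC=1 eeMMnnCc=2 eeMMnncc=1 eeMmNNCC=2 eeMmNNCc=4 eeMmNNcc=2 eeMmNnCC=4 eeMmNnCc=8 eeMmNncc=4 eeMmnnCC=2 eeMmnnCc=4 eeMmnncc=2 eemmNNCC=1 eemmNNCc=2 eemmNNcc=1 eemmNnCC=2 eemmNnCc=4 eemmNncc=2 eemmnnCC=1 eemmnnCc=2 eemmnncc=1
ee mm N_ cc hits 3/256; gcd=1; 3÷1/256÷1 = 3/256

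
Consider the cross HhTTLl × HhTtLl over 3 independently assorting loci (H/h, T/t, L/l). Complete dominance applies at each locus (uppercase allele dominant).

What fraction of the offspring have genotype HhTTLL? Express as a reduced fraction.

P(HhTTLL) = 1/16

HhTTLl gametes: HTL×2, HTl×2, hTL×2, hTl×2
HhTtLl gametes: HTL×1, HTl×1, HtL×1, Htl×1, hTL×1, hTl×1, htL×1, htl×1
HhTTLl×HhTtLl grid (8·8=64): HHTTLL=2 HHTTLl=4 HHTTll=2 HHTtLL=2 HHTtLl=4 HHTtll=2 HhTTLL=4 HhTTLl=8 HhTTll=4 HhTtLL=4 HhTtLl=8 HhTtll=4 hhTTLL=2 hhTTLl=4 hhTTll=2 hhTtLL=2 hhTtLl=4 hhTtll=2
HhTTLL hits 4/64; gcd=4; 4÷4/64÷4 = 1/16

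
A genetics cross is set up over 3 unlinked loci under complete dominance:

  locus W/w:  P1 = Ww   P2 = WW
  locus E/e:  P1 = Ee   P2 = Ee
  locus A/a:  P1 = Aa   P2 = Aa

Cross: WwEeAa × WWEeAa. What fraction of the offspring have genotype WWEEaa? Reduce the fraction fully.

WwEeAa gametes: WEA×1, WEa×1, WeA×1, Wea×1, wEA×1, wEa×1, weA×1, wea×1
WWEeAa gametes: WEA×2, WEa×2, WeA×2, Wea×2
WwEeAa×WWEeAa grid (8·8=64): WWEEAA=2 WWEEAa=4 WWEEaa=2 WWEeAA=4 WWEeAa=8 WWEeaa=4 WWeeAA=2 WWeeAa=4 WWeeaa=2 WwEEAA=2 WwEEAa=4 WwEEaa=2 WwEeAA=4 WwEeAa=8 WwEeaa=4 WweeAA=2 WweeAa=4 Wweeaa=2
WWEEaa hits 2/64; gcd=2; 2÷2/64÷2 = 1/32

P(WWEEaa) = 1/32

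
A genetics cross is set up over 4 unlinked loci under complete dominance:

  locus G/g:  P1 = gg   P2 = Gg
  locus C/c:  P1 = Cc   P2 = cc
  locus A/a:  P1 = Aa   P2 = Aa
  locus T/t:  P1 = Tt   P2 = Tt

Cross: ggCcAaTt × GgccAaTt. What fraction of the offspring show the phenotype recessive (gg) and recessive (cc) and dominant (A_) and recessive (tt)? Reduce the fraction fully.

P(gg cc A_ tt) = 3/64

ggCcAaTt gametes: gCAT×2, gCAt×2, gCaT×2, gCat×2, gcAT×2, gcAt×2, gcaT×2, gcat×2
GgccAaTt gametes: GcAT×2, GcAt×2, GcaT×2, Gcat×2, gcAT×2, gcAt×2, gcaT×2, gcat×2
ggCcAaTt×GgccAaTt grid (16·16=256): GgCcAATT=4 GgCcAATt=8 GgCcAAtt=4 GgCcAaTT=8 GgCcAaTt=16 GgCcAatt=8 GgCcaaTT=4 GgCcaaTt=8 GgCcaatt=4 GgccAATT=4 GgccAATt=8 GgccAAtt=4 GgccAaTT=8 GgccAaTt=16 GgccAatt=8 GgccaaTT=4 GgccaaTt=8 Ggccaatt=4 ggCcAATT=4 ggCcAATt=8 ggCcAAtt=4 ggCcAaTT=8 ggCcAaTt=16 ggCcAatt=8 ggCcaaTT=4 ggCcaaTt=8 ggCcaatt=4 ggccAATT=4 ggccAATt=8 ggccAAtt=4 ggccAaTT=8 ggccAaTt=16 ggccAatt=8 ggccaaTT=4 ggccaaTt=8 ggccaatt=4
gg cc A_ tt hits 12/256; gcd=4; 12÷4/256÷4 = 3/64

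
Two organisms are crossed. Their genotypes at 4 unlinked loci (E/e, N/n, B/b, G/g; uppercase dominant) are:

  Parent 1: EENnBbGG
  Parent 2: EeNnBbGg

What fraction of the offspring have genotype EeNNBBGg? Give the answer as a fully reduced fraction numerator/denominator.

EENnBbGG gametes: ENBG×4, ENbG×4, EnBG×4, EnbG×4
EeNnBbGg gametes: ENBG×1, ENBg×1, ENbG×1, ENbg×1, EnBG×1, EnBg×1, EnbG×1, Enbg×1, eNBG×1, eNBg×1, eNbG×1, eNbg×1, enBG×1, enBg×1, enbG×1, enbg×1
EENnBbGG×EeNnBbGg grid (16·16=256): EENNBBGG=4 EENNBBGg=4 EENNBbGG=8 EENNBbGg=8 EENNbbGG=4 EENNbbGg=4 EENnBBGG=8 EENnBBGg=8 EENnBbGG=16 EENnBbGg=16 EENnbbGG=8 EENnbbGg=8 EEnnBBGG=4 EEnnBBGg=4 EEnnBbGG=8 EEnnBbGg=8 EEnnbbGG=4 EEnnbbGg=4 EeNNBBGG=4 EeNNBBGg=4 EeNNBbGG=8 EeNNBbGg=8 EeNNbbGG=4 EeNNbbGg=4 EeNnBBGG=8 EeNnBBGg=8 EeNnBbGG=16 EeNnBbGg=16 EeNnbbGG=8 EeNnbbGg=8 EennBBGG=4 EennBBGg=4 EennBbGG=8 EennBbGg=8 EennbbGG=4 EennbbGg=4
EeNNBBGg hits 4/256; gcd=4; 4÷4/256÷4 = 1/64

P(EeNNBBGg) = 1/64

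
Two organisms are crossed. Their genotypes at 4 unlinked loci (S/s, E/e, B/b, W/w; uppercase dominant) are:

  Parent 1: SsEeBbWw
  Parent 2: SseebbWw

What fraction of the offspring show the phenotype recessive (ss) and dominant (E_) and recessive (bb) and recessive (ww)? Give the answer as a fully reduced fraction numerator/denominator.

P(ss E_ bb ww) = 1/64

SsEeBbWw gametes: SEBW×1, SEBw×1, SEbW×1, SEbw×1, SeBW×1, SeBw×1, SebW×1, Sebw×1, sEBW×1, sEBw×1, sEbW×1, sEbw×1, seBW×1, seBw×1, sebW×1, sebw×1
SseebbWw gametes: SebW×4, Sebw×4, sebW×4, sebw×4
SsEeBbWw×SseebbWw grid (16·16=256): SSEeBbWW=4 SSEeBbWw=8 SSEeBbww=4 SSEebbWW=4 SSEebbWw=8 SSEebbww=4 SSeeBbWW=4 SSeeBbWw=8 SSeeBbww=4 SSeebbWW=4 SSeebbWw=8 SSeebbww=4 SsEeBbWW=8 SsEeBbWw=16 SsEeBbww=8 SsEebbWW=8 SsEebbWw=16 SsEebbww=8 SseeBbWW=8 SseeBbWw=16 SseeBbww=8 SseebbWW=8 SseebbWw=16 Sseebbww=8 ssEeBbWW=4 ssEeBbWw=8 ssEeBbww=4 ssEebbWW=4 ssEebbWw=8 ssEebbww=4 sseeBbWW=4 sseeBbWw=8 sseeBbww=4 sseebbWW=4 sseebbWw=8 sseebbww=4
ss E_ bb ww hits 4/256; gcd=4; 4÷4/256÷4 = 1/64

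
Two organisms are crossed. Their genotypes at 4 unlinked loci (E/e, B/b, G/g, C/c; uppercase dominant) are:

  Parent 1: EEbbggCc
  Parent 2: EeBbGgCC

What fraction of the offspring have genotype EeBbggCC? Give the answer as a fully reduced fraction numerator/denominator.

P(EeBbggCC) = 1/16

EEbbggCc gametes: EbgC×8, Ebgc×8
EeBbGgCC gametes: EBGC×2, EBgC×2, EbGC×2, EbgC×2, eBGC×2, eBgC×2, ebGC×2, ebgC×2
EEbbggCc×EeBbGgCC grid (16·16=256): EEBbGgCC=16 EEBbGgCc=16 EEBbggCC=16 EEBbggCc=16 EEbbGgCC=16 EEbbGgCc=16 EEbbggCC=16 EEbbggCc=16 EeBbGgCC=16 EeBbGgCc=16 EeBbggCC=16 EeBbggCc=16 EebbGgCC=16 EebbGgCc=16 EebbggCC=16 EebbggCc=16
EeBbggCC hits 16/256; gcd=16; 16÷16/256÷16 = 1/16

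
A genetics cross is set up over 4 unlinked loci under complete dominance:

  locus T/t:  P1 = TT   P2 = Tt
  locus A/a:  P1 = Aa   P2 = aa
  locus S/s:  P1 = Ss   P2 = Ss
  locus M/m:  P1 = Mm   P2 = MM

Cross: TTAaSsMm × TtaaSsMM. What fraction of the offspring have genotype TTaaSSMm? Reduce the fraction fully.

P(TTaaSSMm) = 1/32

TTAaSsMm gametes: TASM×2, TASm×2, TAsM×2, TAsm×2, TaSM×2, TaSm×2, TasM×2, Tasm×2
TtaaSsMM gametes: TaSM×4, TasM×4, taSM×4, tasM×4
TTAaSsMm×TtaaSsMM grid (16·16=256): TTAaSSMM=8 TTAaSSMm=8 TTAaSsMM=16 TTAaSsMm=16 TTAassMM=8 TTAassMm=8 TTaaSSMM=8 TTaaSSMm=8 TTaaSsMM=16 TTaaSsMm=16 TTaassMM=8 TTaassMm=8 TtAaSSMM=8 TtAaSSMm=8 TtAaSsMM=16 TtAaSsMm=16 TtAassMM=8 TtAassMm=8 TtaaSSMM=8 TtaaSSMm=8 TtaaSsMM=16 TtaaSsMm=16 TtaassMM=8 TtaassMm=8
TTaaSSMm hits 8/256; gcd=8; 8÷8/256÷8 = 1/32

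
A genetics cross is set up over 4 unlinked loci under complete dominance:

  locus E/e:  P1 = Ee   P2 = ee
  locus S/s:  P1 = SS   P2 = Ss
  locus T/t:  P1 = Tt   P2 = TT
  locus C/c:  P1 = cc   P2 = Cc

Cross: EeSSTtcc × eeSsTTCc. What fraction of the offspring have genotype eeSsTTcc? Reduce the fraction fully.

P(eeSsTTcc) = 1/16

EeSSTtcc gametes: ESTc×4, EStc×4, eSTc×4, eStc×4
eeSsTTCc gametes: eSTC×4, eSTc×4, esTC×4, esTc×4
EeSSTtcc×eeSsTTCc grid (16·16=256): EeSSTTCc=16 EeSSTTcc=16 EeSSTtCc=16 EeSSTtcc=16 EeSsTTCc=16 EeSsTTcc=16 EeSsTtCc=16 EeSsTtcc=16 eeSSTTCc=16 eeSSTTcc=16 eeSSTtCc=16 eeSSTtcc=16 eeSsTTCc=16 eeSsTTcc=16 eeSsTtCc=16 eeSsTtcc=16
eeSsTTcc hits 16/256; gcd=16; 16÷16/256÷16 = 1/16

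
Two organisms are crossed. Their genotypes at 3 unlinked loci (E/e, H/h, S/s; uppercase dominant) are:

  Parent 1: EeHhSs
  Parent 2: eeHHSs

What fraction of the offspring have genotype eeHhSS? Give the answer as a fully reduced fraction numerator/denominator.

EeHhSs gametes: EHS×1, EHs×1, EhS×1, Ehs×1, eHS×1, eHs×1, ehS×1, ehs×1
eeHHSs gametes: eHS×4, eHs×4
EeHhSs×eeHHSs grid (8·8=64): EeHHSS=4 EeHHSs=8 EeHHss=4 EeHhSS=4 EeHhSs=8 EeHhss=4 eeHHSS=4 eeHHSs=8 eeHHss=4 eeHhSS=4 eeHhSs=8 eeHhss=4
eeHhSS hits 4/64; gcd=4; 4÷4/64÷4 = 1/16

P(eeHhSS) = 1/16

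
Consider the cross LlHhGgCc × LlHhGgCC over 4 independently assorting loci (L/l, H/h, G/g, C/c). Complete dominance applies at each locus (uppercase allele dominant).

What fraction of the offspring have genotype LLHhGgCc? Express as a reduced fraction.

LlHhGgCc gametes: LHGC×1, LHGc×1, LHgC×1, LHgc×1, LhGC×1, LhGc×1, LhgC×1, Lhgc×1, lHGC×1, lHGc×1, lHgC×1, lHgc×1, lhGC×1, lhGc×1, lhgC×1, lhgc×1
LlHhGgCC gametes: LHGC×2, LHgC×2, LhGC×2, LhgC×2, lHGC×2, lHgC×2, lhGC×2, lhgC×2
LlHhGgCc×LlHhGgCC grid (16·16=256): LLHHGGCC=2 LLHHGGCc=2 LLHHGgCC=4 LLHHGgCc=4 LLHHggCC=2 LLHHggCc=2 LLHhGGCC=4 LLHhGGCc=4 LLHhGgCC=8 LLHhGgCc=8 LLHhggCC=4 LLHhggCc=4 LLhhGGCC=2 LLhhGGCc=2 LLhhGgCC=4 LLhhGgCc=4 LLhhggCC=2 LLhhggCc=2 LlHHGGCC=4 LlHHGGCc=4 LlHHGgCC=8 LlHHGgCc=8 LlHHggCC=4 LlHHggCc=4 LlHhGGCC=8 LlHhGGCc=8 LlHhGgCC=16 LlHhGgCc=16 LlHhggCC=8 LlHhggCc=8 LlhhGGCC=4 LlhhGGCc=4 LlhhGgCC=8 LlhhGgCc=8 LlhhggCC=4 LlhhggCc=4 llHHGGCC=2 llHHGGCc=2 llHHGgCC=4 llHHGgCc=4 llHHggCC=2 llHHggCc=2 llHhGGCC=4 llHhGGCc=4 llHhGgCC=8 llHhGgCc=8 llHhggCC=4 llHhggCc=4 llhhGGCC=2 llhhGGCc=2 llhhGgCC=4 llhhGgCc=4 llhhggCC=2 llhhggCc=2
LLHhGgCc hits 8/256; gcd=8; 8÷8/256÷8 = 1/32

P(LLHhGgCc) = 1/32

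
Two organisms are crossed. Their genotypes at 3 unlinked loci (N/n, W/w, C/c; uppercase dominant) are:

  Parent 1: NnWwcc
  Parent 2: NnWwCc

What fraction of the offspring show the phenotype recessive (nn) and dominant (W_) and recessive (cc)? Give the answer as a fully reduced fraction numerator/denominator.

P(nn W_ cc) = 3/32

NnWwcc gametes: NWc×2, Nwc×2, nWc×2, nwc×2
NnWwCc gametes: NWC×1, NWc×1, NwC×1, Nwc×1, nWC×1, nWc×1, nwC×1, nwc×1
NnWwcc×NnWwCc grid (8·8=64): NNWWCc=2 NNWWcc=2 NNWwCc=4 NNWwcc=4 NNwwCc=2 NNwwcc=2 NnWWCc=4 NnWWcc=4 NnWwCc=8 NnWwcc=8 NnwwCc=4 Nnwwcc=4 nnWWCc=2 nnWWcc=2 nnWwCc=4 nnWwcc=4 nnwwCc=2 nnwwcc=2
nn W_ cc hits 6/64; gcd=2; 6÷2/64÷2 = 3/32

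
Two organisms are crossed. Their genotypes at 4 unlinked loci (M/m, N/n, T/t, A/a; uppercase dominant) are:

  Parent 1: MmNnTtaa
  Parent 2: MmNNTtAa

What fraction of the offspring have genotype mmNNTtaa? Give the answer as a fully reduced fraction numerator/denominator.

P(mmNNTtaa) = 1/32

MmNnTtaa gametes: MNTa×2, MNta×2, MnTa×2, Mnta×2, mNTa×2, mNta×2, mnTa×2, mnta×2
MmNNTtAa gametes: MNTA×2, MNTa×2, MNtA×2, MNta×2, mNTA×2, mNTa×2, mNtA×2, mNta×2
MmNnTtaa×MmNNTtAa grid (16·16=256): MMNNTTAa=4 MMNNTTaa=4 MMNNTtAa=8 MMNNTtaa=8 MMNNttAa=4 MMNNttaa=4 MMNnTTAa=4 MMNnTTaa=4 MMNnTtAa=8 MMNnTtaa=8 MMNnttAa=4 MMNnttaa=4 MmNNTTAa=8 MmNNTTaa=8 MmNNTtAa=16 MmNNTtaa=16 MmNNttAa=8 MmNNttaa=8 MmNnTTAa=8 MmNnTTaa=8 MmNnTtAa=16 MmNnTtaa=16 MmNnttAa=8 MmNnttaa=8 mmNNTTAa=4 mmNNTTaa=4 mmNNTtAa=8 mmNNTtaa=8 mmNNttAa=4 mmNNttaa=4 mmNnTTAa=4 mmNnTTaa=4 mmNnTtAa=8 mmNnTtaa=8 mmNnttAa=4 mmNnttaa=4
mmNNTtaa hits 8/256; gcd=8; 8÷8/256÷8 = 1/32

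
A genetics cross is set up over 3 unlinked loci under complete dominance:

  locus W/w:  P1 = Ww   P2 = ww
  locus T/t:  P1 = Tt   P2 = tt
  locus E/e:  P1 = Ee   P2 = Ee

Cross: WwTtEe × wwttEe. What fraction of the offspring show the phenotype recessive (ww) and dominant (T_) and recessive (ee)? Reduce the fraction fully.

WwTtEe gametes: WTE×1, WTe×1, WtE×1, Wte×1, wTE×1, wTe×1, wtE×1, wte×1
wwttEe gametes: wtE×4, wte×4
WwTtEe×wwttEe grid (8·8=64): WwTtEE=4 WwTtEe=8 WwTtee=4 WwttEE=4 WwttEe=8 Wwttee=4 wwTtEE=4 wwTtEe=8 wwTtee=4 wwttEE=4 wwttEe=8 wwttee=4
ww T_ ee hits 4/64; gcd=4; 4÷4/64÷4 = 1/16

P(ww T_ ee) = 1/16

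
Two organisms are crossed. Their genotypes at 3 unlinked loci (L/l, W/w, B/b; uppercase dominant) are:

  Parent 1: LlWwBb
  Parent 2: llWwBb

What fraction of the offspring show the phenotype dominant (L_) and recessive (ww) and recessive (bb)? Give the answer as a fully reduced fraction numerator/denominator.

LlWwBb gametes: LWB×1, LWb×1, LwB×1, Lwb×1, lWB×1, lWb×1, lwB×1, lwb×1
llWwBb gametes: lWB×2, lWb×2, lwB×2, lwb×2
LlWwBb×llWwBb grid (8·8=64): LlWWBB=2 LlWWBb=4 LlWWbb=2 LlWwBB=4 LlWwBb=8 LlWwbb=4 LlwwBB=2 LlwwBb=4 Llwwbb=2 llWWBB=2 llWWBb=4 llWWbb=2 llWwBB=4 llWwBb=8 llWwbb=4 llwwBB=2 llwwBb=4 llwwbb=2
L_ ww bb hits 2/64; gcd=2; 2÷2/64÷2 = 1/32

P(L_ ww bb) = 1/32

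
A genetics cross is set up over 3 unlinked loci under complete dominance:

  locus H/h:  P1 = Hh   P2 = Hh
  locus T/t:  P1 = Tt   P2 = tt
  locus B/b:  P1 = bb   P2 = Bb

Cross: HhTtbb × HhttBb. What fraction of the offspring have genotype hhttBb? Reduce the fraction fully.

P(hhttBb) = 1/16

HhTtbb gametes: HTb×2, Htb×2, hTb×2, htb×2
HhttBb gametes: HtB×2, Htb×2, htB×2, htb×2
HhTtbb×HhttBb grid (8·8=64): HHTtBb=4 HHTtbb=4 HHttBb=4 HHttbb=4 HhTtBb=8 HhTtbb=8 HhttBb=8 Hhttbb=8 hhTtBb=4 hhTtbb=4 hhttBb=4 hhttbb=4
hhttBb hits 4/64; gcd=4; 4÷4/64÷4 = 1/16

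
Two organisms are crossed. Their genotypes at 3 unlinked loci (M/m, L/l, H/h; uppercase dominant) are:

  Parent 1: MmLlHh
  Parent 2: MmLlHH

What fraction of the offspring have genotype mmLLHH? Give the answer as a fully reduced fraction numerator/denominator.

P(mmLLHH) = 1/32

MmLlHh gametes: MLH×1, MLh×1, MlH×1, Mlh×1, mLH×1, mLh×1, mlH×1, mlh×1
MmLlHH gametes: MLH×2, MlH×2, mLH×2, mlH×2
MmLlHh×MmLlHH grid (8·8=64): MMLLHH=2 MMLLHh=2 MMLlHH=4 MMLlHh=4 MMllHH=2 MMllHh=2 MmLLHH=4 MmLLHh=4 MmLlHH=8 MmLlHh=8 MmllHH=4 MmllHh=4 mmLLHH=2 mmLLHh=2 mmLlHH=4 mmLlHh=4 mmllHH=2 mmllHh=2
mmLLHH hits 2/64; gcd=2; 2÷2/64÷2 = 1/32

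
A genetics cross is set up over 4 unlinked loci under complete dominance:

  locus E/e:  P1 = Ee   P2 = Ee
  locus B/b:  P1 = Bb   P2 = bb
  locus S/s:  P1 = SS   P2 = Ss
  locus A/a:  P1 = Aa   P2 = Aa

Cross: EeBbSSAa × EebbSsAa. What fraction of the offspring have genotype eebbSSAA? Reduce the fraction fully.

P(eebbSSAA) = 1/64

EeBbSSAa gametes: EBSA×2, EBSa×2, EbSA×2, EbSa×2, eBSA×2, eBSa×2, ebSA×2, ebSa×2
EebbSsAa gametes: EbSA×2, EbSa×2, EbsA×2, Ebsa×2, ebSA×2, ebSa×2, ebsA×2, ebsa×2
EeBbSSAa×EebbSsAa grid (16·16=256): EEBbSSAA=4 EEBbSSAa=8 EEBbSSaa=4 EEBbSsAA=4 EEBbSsAa=8 EEBbSsaa=4 EEbbSSAA=4 EEbbSSAa=8 EEbbSSaa=4 EEbbSsAA=4 EEbbSsAa=8 EEbbSsaa=4 EeBbSSAA=8 EeBbSSAa=16 EeBbSSaa=8 EeBbSsAA=8 EeBbSsAa=16 EeBbSsaa=8 EebbSSAA=8 EebbSSAa=16 EebbSSaa=8 EebbSsAA=8 EebbSsAa=16 EebbSsaa=8 eeBbSSAA=4 eeBbSSAa=8 eeBbSSaa=4 eeBbSsAA=4 eeBbSsAa=8 eeBbSsaa=4 eebbSSAA=4 eebbSSAa=8 eebbSSaa=4 eebbSsAA=4 eebbSsAa=8 eebbSsaa=4
eebbSSAA hits 4/256; gcd=4; 4÷4/256÷4 = 1/64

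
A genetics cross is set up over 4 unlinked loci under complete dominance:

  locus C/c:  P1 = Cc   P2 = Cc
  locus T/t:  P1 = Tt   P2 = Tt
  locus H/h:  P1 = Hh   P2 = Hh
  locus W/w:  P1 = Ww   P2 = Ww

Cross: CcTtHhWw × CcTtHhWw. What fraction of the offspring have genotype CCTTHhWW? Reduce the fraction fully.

P(CCTTHhWW) = 1/128

CcTtHhWw gametes: CTHW×1, CTHw×1, CThW×1, CThw×1, CtHW×1, CtHw×1, CthW×1, Cthw×1, cTHW×1, cTHw×1, cThW×1, cThw×1, ctHW×1, ctHw×1, cthW×1, cthw×1
CcTtHhWw gametes: CTHW×1, CTHw×1, CThW×1, CThw×1, CtHW×1, CtHw×1, CthW×1, Cthw×1, cTHW×1, cTHw×1, cThW×1, cThw×1, ctHW×1, ctHw×1, cthW×1, cthw×1
CcTtHhWw×CcTtHhWw grid (16·16=256): CCTTHHWW=1 CCTTHHWw=2 CCTTHHww=1 CCTTHhWW=2 CCTTHhWw=4 CCTTHhww=2 CCTThhWW=1 CCTThhWw=2 CCTThhww=1 CCTtHHWW=2 CCTtHHWw=4 CCTtHHww=2 CCTtHhWW=4 CCTtHhWw=8 CCTtHhww=4 CCTthhWW=2 CCTthhWw=4 CCTthhww=2 CCttHHWW=1 CCttHHWw=2 CCttHHww=1 CCttHhWW=2 CCttHhWw=4 CCttHhww=2 CCtthhWW=1 CCtthhWw=2 CCtthhww=1 CcTTHHWW=2 CcTTHHWw=4 CcTTHHww=2 CcTTHhWW=4 CcTTHhWw=8 CcTTHhww=4 CcTThhWW=2 CcTThhWw=4 CcTThhww=2 CcTtHHWW=4 CcTtHHWw=8 CcTtHHww=4 CcTtHhWW=8 CcTtHhWw=16 CcTtHhww=8 CcTthhWW=4 CcTthhWw=8 CcTthhww=4 CcttHHWW=2 CcttHHWw=4 CcttHHww=2 CcttHhWW=4 CcttHhWw=8 CcttHhww=4 CctthhWW=2 CctthhWw=4 Cctthhww=2 ccTTHHWW=1 ccTTHHWw=2 ccTTHHww=1 ccTTHhWW=2 ccTTHhWw=4 ccTTHhww=2 ccTThhWW=1 ccTThhWw=2 ccTThhww=1 ccTtHHWW=2 ccTtHHWw=4 ccTtHHww=2 ccTtHhWW=4 ccTtHhWw=8 ccTtHhww=4 ccTthhWW=2 ccTthhWw=4 ccTthhww=2 ccttHHWW=1 ccttHHWw=2 ccttHHww=1 ccttHhWW=2 ccttHhWw=4 ccttHhww=2 cctthhWW=1 cctthhWw=2 cctthhww=1
CCTTHhWW hits 2/256; gcd=2; 2÷2/256÷2 = 1/128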